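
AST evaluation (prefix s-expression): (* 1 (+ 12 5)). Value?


Evaluate inner: (+ 12 5) = 17
Evaluate root: (* 1 17) = 17
Result: 17


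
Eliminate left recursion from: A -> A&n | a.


Left-recursive alternatives: A&n; non-recursive: a
Introduce A': A -> aA', A' -> &nA' | ε


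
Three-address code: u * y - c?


Break into single-operator statements:
t1 = u * y
t2 = t1 - c


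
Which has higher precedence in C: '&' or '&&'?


'&' is bitwise AND (level 5); '&&' is logical AND (level 2)
Higher level binds tighter
'&' has higher precedence than '&&'


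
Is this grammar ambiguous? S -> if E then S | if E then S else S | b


dangling else: 'if E then if E then b else b' parses two ways
Ambiguous


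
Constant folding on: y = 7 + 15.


7 + 15 = 22 at compile time
Optimized: y = 22


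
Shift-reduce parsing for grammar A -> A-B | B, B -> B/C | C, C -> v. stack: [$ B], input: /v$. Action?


shift '/' to continue B -> B/C
Action: shift


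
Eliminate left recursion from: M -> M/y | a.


Left-recursive alternatives: M/y; non-recursive: a
Introduce M': M -> aM', M' -> /yM' | ε


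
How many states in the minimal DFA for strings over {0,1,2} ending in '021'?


Track the longest suffix of input matching a prefix of '021': 4 classes (prefixes of length 0..3)
Minimal DFA: 4 states


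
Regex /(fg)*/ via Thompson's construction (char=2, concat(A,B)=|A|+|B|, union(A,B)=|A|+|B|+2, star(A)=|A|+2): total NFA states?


Syntax tree has 2 char leaf(s), 0 union(s), 1 star(s)
chars contribute 2×2 = 4; each union adds +2; each star adds +2
Total: 4 + 0 + 2 = 6 states


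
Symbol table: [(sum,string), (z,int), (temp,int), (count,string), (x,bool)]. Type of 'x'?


Lookup 'x' → type bool


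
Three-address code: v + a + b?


Break into single-operator statements:
t1 = v + a
t2 = t1 + b


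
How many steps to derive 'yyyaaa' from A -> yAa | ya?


Derivation: A => yAa => yyAaa => yyyaaa
Steps: 3


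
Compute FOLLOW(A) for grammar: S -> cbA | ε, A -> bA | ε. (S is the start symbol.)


$ ∈ FOLLOW(S). For each A -> αBβ: add FIRST(β)\{ε} to FOLLOW(B); if β nullable, add FOLLOW(A).
FOLLOW(A) = {$}


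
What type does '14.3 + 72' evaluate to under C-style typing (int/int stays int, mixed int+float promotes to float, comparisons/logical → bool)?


Operand types: float + int
Rule: mixed int/float promotes to float; int/int stays int
Result type: float


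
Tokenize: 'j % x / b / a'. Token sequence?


Scan left to right, longest-match per lexeme
Tokens: ID(j), OP(%), ID(x), OP(/), ID(b), OP(/), ID(a)


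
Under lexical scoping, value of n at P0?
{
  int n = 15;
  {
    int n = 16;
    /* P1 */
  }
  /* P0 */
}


n declared in the same block as P0
n = 15


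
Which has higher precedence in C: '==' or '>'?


'>' is relational (level 7); '==' is equality (level 6)
Higher level binds tighter
'>' has higher precedence than '=='


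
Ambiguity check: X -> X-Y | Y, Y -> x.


precedence layered via separate nonterminal Y: deterministic
Unambiguous


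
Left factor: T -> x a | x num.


Common prefix: 'x'
Factored: T -> x T', T' -> a | num


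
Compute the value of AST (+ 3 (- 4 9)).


Evaluate inner: (- 4 9) = -5
Evaluate root: (+ 3 -5) = -2
Result: -2


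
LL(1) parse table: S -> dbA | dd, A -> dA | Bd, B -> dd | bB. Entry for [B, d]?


For [B, d]: 'd' ∈ FIRST(dd)
Entry: B -> dd


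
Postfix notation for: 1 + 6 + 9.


Left to right (same or higher precedence on left)
Postfix: 1 6 + 9 +


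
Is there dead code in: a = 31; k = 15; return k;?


a is assigned but never read
Dead: 'a = 31'


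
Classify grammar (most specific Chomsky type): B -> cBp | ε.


Single nonterminal LHS, but c^n p^n is not regular
Classification: Type 2 (Context-Free)


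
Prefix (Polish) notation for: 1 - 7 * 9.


'*' binds tighter: tree is (- 1 (* 7 9))
Prefix: - 1 * 7 9


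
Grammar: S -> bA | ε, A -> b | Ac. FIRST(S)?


Per alternative of S: FIRST(bA) = {b}; FIRST(ε) = {ε}
FIRST(S) = {b, ε}


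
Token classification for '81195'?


Pattern: digits only
Type: INTEGER_LITERAL


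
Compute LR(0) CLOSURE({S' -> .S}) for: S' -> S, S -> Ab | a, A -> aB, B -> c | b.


Start: S' -> .S
For each item with dot before a nonterminal B, add B -> .γ for every B-production
Closure: [S' -> .S, S -> .Ab, S -> .a, A -> .aB]


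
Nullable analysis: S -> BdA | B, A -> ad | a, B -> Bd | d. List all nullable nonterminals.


A nonterminal is nullable iff some alternative derives ε (directly, or every symbol in it is nullable)
Nullable: {}


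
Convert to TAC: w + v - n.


Break into single-operator statements:
t1 = w + v
t2 = t1 - n


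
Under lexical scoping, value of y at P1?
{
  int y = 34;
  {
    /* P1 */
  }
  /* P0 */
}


P1's block does not declare y; resolves to the enclosing declaration at depth 0
y = 34


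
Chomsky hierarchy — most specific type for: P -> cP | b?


Right-linear: every RHS is a terminal or a terminal followed by one nonterminal
Classification: Type 3 (Regular)


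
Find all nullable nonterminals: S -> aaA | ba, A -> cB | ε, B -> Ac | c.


A nonterminal is nullable iff some alternative derives ε (directly, or every symbol in it is nullable)
Nullable: {A}


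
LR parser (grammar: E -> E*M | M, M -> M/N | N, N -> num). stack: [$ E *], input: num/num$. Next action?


no handle ('E*' is not any RHS); shift 'num'
Action: shift


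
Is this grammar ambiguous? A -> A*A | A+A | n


'n*n+n' has two parse trees (no precedence encoded between * and +)
Ambiguous


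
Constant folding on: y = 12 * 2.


12 * 2 = 24 at compile time
Optimized: y = 24


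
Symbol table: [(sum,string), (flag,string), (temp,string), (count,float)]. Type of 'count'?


Lookup 'count' → type float


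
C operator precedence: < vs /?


'/' is multiplicative (level 10); '<' is relational (level 7)
Higher level binds tighter
'/' has higher precedence than '<'


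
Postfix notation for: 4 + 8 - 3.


Left to right (same or higher precedence on left)
Postfix: 4 8 + 3 -


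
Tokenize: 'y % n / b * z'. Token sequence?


Scan left to right, longest-match per lexeme
Tokens: ID(y), OP(%), ID(n), OP(/), ID(b), OP(*), ID(z)


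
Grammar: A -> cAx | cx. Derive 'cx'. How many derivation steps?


Derivation: A => cx
Steps: 1


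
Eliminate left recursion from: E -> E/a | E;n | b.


Left-recursive alternatives: E/a, E;n; non-recursive: b
Introduce E': E -> bE', E' -> /aE' | ;nE' | ε


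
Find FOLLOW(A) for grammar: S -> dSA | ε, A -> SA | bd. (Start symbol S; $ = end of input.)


$ ∈ FOLLOW(S). For each A -> αBβ: add FIRST(β)\{ε} to FOLLOW(B); if β nullable, add FOLLOW(A).
FOLLOW(A) = {$, b, d}


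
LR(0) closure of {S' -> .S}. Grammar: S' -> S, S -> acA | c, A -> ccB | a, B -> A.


Start: S' -> .S
For each item with dot before a nonterminal B, add B -> .γ for every B-production
Closure: [S' -> .S, S -> .acA, S -> .c]


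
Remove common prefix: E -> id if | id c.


Common prefix: 'id'
Factored: E -> id E', E' -> if | c


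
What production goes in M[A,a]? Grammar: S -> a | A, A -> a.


For [A, a]: 'a' ∈ FIRST(a)
Entry: A -> a


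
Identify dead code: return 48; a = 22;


statement follows a return and is unreachable
Dead: 'a = 22'


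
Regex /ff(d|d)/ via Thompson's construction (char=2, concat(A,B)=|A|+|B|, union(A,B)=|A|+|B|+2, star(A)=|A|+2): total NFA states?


Syntax tree has 4 char leaf(s), 1 union(s), 0 star(s)
chars contribute 4×2 = 8; each union adds +2; each star adds +2
Total: 8 + 2 + 0 = 10 states


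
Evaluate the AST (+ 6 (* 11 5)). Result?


Evaluate inner: (* 11 5) = 55
Evaluate root: (+ 6 55) = 61
Result: 61


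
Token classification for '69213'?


Pattern: digits only
Type: INTEGER_LITERAL


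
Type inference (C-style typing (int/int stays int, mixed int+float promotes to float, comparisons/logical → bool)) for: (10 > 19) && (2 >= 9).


Operand types: bool && bool
Rule: logical operators take bool operands and yield bool
Result type: bool


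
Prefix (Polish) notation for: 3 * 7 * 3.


left-to-right (same/higher precedence on left): tree is (* (* 3 7) 3)
Prefix: * * 3 7 3


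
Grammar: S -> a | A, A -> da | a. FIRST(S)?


Per alternative of S: FIRST(a) = {a}; FIRST(A) = {a, d}
FIRST(S) = {a, d}


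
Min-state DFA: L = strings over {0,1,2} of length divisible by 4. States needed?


Track length mod 4: states 0..3, accept at 0
Minimal DFA: 4 states


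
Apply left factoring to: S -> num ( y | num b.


Common prefix: 'num'
Factored: S -> num S', S' -> ( y | b


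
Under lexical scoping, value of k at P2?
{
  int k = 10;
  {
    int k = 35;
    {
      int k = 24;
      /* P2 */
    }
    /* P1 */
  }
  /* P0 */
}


k declared in the same block as P2
k = 24


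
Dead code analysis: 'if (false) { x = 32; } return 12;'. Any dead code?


condition is constant false, so the whole block is unreachable
Dead: 'if (false) { x = 32; }'


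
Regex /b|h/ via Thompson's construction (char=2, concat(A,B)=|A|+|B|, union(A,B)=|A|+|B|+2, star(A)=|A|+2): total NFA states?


Syntax tree has 2 char leaf(s), 1 union(s), 0 star(s)
chars contribute 2×2 = 4; each union adds +2; each star adds +2
Total: 4 + 2 + 0 = 6 states


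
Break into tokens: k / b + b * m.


Scan left to right, longest-match per lexeme
Tokens: ID(k), OP(/), ID(b), OP(+), ID(b), OP(*), ID(m)


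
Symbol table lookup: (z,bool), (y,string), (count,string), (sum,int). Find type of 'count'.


Lookup 'count' → type string


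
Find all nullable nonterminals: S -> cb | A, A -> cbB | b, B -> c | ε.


A nonterminal is nullable iff some alternative derives ε (directly, or every symbol in it is nullable)
Nullable: {B}


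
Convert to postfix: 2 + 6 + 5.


Left to right (same or higher precedence on left)
Postfix: 2 6 + 5 +


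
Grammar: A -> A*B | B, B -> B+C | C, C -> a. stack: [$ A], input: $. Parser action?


start symbol A on stack, input exhausted
Action: accept


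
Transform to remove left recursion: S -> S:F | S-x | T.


Left-recursive alternatives: S:F, S-x; non-recursive: T
Introduce S': S -> TS', S' -> :FS' | -xS' | ε


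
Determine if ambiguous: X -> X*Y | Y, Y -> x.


precedence layered via separate nonterminal Y: deterministic
Unambiguous


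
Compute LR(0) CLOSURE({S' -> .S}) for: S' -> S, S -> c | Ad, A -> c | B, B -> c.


Start: S' -> .S
For each item with dot before a nonterminal B, add B -> .γ for every B-production
Closure: [S' -> .S, S -> .c, S -> .Ad, A -> .c, A -> .B, B -> .c]


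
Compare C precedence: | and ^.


'^' is bitwise XOR (level 4); '|' is bitwise OR (level 3)
Higher level binds tighter
'^' has higher precedence than '|'


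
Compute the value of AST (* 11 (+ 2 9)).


Evaluate inner: (+ 2 9) = 11
Evaluate root: (* 11 11) = 121
Result: 121


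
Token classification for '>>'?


Pattern: operator symbol
Type: OPERATOR


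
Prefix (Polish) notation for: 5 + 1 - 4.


left-to-right (same/higher precedence on left): tree is (- (+ 5 1) 4)
Prefix: - + 5 1 4


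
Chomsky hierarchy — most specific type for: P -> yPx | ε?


Single nonterminal LHS, but y^n x^n is not regular
Classification: Type 2 (Context-Free)


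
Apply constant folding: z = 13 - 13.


13 - 13 = 0 at compile time
Optimized: z = 0


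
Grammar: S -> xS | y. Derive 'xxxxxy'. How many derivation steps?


Derivation: S => xS => xxS => xxxS => xxxxS => xxxxxS => xxxxxy
Steps: 6


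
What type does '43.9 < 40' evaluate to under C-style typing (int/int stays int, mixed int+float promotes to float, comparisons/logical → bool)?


Operand types: float < int
Rule: comparison yields bool
Result type: bool


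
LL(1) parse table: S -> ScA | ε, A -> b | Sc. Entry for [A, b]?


For [A, b]: 'b' ∈ FIRST(b)
Entry: A -> b


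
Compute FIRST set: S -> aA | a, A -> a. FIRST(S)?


Per alternative of S: FIRST(aA) = {a}; FIRST(a) = {a}
FIRST(S) = {a}


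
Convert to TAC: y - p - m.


Break into single-operator statements:
t1 = y - p
t2 = t1 - m


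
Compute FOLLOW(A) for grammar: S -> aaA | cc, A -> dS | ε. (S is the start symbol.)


$ ∈ FOLLOW(S). For each A -> αBβ: add FIRST(β)\{ε} to FOLLOW(B); if β nullable, add FOLLOW(A).
FOLLOW(A) = {$}


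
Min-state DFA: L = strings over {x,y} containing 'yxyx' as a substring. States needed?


KMP-style automaton: 4 progress states + 1 absorbing accept = 5
Minimal DFA: 5 states


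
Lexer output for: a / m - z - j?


Scan left to right, longest-match per lexeme
Tokens: ID(a), OP(/), ID(m), OP(-), ID(z), OP(-), ID(j)


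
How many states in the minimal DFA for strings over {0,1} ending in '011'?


Track the longest suffix of input matching a prefix of '011': 4 classes (prefixes of length 0..3)
Minimal DFA: 4 states


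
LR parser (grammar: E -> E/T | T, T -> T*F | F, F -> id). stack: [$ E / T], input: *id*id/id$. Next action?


'*' can extend T; shift to build T -> T*F
Action: shift


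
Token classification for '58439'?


Pattern: digits only
Type: INTEGER_LITERAL


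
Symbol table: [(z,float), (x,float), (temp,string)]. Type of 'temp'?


Lookup 'temp' → type string


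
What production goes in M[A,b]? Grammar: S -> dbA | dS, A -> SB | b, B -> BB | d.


For [A, b]: 'b' ∈ FIRST(b)
Entry: A -> b


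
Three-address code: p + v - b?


Break into single-operator statements:
t1 = p + v
t2 = t1 - b


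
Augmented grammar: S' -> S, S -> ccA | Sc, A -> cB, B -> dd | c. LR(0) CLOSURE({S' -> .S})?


Start: S' -> .S
For each item with dot before a nonterminal B, add B -> .γ for every B-production
Closure: [S' -> .S, S -> .ccA, S -> .Sc]


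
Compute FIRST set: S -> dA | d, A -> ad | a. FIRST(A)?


Per alternative of A: FIRST(ad) = {a}; FIRST(a) = {a}
FIRST(A) = {a}


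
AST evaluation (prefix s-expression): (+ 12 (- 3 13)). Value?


Evaluate inner: (- 3 13) = -10
Evaluate root: (+ 12 -10) = 2
Result: 2


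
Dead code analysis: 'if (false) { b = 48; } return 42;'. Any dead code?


condition is constant false, so the whole block is unreachable
Dead: 'if (false) { b = 48; }'


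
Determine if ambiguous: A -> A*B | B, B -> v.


precedence layered via separate nonterminal B: deterministic
Unambiguous


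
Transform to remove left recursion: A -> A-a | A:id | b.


Left-recursive alternatives: A-a, A:id; non-recursive: b
Introduce A': A -> bA', A' -> -aA' | :idA' | ε


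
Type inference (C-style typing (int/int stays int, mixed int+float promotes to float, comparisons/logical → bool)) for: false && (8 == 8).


Operand types: bool && bool
Rule: logical operators take bool operands and yield bool
Result type: bool


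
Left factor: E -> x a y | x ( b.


Common prefix: 'x'
Factored: E -> x E', E' -> a y | ( b


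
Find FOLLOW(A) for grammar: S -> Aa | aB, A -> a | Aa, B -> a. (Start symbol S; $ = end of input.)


$ ∈ FOLLOW(S). For each A -> αBβ: add FIRST(β)\{ε} to FOLLOW(B); if β nullable, add FOLLOW(A).
FOLLOW(A) = {a}


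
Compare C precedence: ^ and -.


'-' is additive (level 9); '^' is bitwise XOR (level 4)
Higher level binds tighter
'-' has higher precedence than '^'


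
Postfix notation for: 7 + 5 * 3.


* has higher precedence, evaluate 5*3 first
Postfix: 7 5 3 * +


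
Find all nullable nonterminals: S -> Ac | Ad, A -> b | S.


A nonterminal is nullable iff some alternative derives ε (directly, or every symbol in it is nullable)
Nullable: {}


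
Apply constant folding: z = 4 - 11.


4 - 11 = -7 at compile time
Optimized: z = -7


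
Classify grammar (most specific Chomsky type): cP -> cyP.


LHS has context (more than one symbol) and |LHS| ≤ |RHS|
Classification: Type 1 (Context-Sensitive)


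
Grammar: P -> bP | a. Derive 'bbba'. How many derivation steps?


Derivation: P => bP => bbP => bbbP => bbba
Steps: 4


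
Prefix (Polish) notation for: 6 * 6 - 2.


left-to-right (same/higher precedence on left): tree is (- (* 6 6) 2)
Prefix: - * 6 6 2


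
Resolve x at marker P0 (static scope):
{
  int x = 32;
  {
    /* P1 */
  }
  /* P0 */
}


x declared in the same block as P0
x = 32


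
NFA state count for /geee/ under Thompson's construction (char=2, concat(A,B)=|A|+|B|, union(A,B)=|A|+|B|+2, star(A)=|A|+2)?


Syntax tree has 4 char leaf(s), 0 union(s), 0 star(s)
chars contribute 4×2 = 8; each union adds +2; each star adds +2
Total: 8 + 0 + 0 = 8 states


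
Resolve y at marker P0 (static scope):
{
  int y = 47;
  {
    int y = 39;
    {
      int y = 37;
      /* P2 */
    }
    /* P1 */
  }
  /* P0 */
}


y declared in the same block as P0
y = 47


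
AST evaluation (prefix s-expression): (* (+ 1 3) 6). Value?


Evaluate inner: (+ 1 3) = 4
Evaluate root: (* 4 6) = 24
Result: 24


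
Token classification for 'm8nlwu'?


Pattern: letter/underscore followed by alphanumerics, not a keyword
Type: IDENTIFIER


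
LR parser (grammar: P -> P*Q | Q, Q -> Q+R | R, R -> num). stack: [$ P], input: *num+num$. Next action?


shift '*' to continue P -> P*Q
Action: shift


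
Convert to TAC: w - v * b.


Break into single-operator statements:
t1 = v * b
t2 = w - t1


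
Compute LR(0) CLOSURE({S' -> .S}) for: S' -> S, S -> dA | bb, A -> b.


Start: S' -> .S
For each item with dot before a nonterminal B, add B -> .γ for every B-production
Closure: [S' -> .S, S -> .dA, S -> .bb]


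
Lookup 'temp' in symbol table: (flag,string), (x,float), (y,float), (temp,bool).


Lookup 'temp' → type bool


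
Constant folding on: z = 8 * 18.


8 * 18 = 144 at compile time
Optimized: z = 144


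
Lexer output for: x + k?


Scan left to right, longest-match per lexeme
Tokens: ID(x), OP(+), ID(k)


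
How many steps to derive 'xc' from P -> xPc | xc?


Derivation: P => xc
Steps: 1


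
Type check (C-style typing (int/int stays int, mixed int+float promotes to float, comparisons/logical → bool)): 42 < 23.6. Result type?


Operand types: int < float
Rule: comparison yields bool
Result type: bool


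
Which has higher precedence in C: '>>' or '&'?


'>>' is shift (level 8); '&' is bitwise AND (level 5)
Higher level binds tighter
'>>' has higher precedence than '&'


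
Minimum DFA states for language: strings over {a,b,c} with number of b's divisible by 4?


Track (count of b) mod 4: states 0..3, accept at 0
Minimal DFA: 4 states


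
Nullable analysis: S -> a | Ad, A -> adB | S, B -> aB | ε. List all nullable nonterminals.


A nonterminal is nullable iff some alternative derives ε (directly, or every symbol in it is nullable)
Nullable: {B}


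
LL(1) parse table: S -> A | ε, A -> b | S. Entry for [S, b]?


For [S, b]: 'b' ∈ FIRST(A)
Entry: S -> A


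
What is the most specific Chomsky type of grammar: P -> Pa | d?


Left-linear: every RHS is a terminal or one nonterminal followed by a terminal
Classification: Type 3 (Regular)


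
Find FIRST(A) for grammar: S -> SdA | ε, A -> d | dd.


Per alternative of A: FIRST(d) = {d}; FIRST(dd) = {d}
FIRST(A) = {d}


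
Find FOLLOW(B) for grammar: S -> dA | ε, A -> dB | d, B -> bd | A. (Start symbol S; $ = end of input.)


$ ∈ FOLLOW(S). For each A -> αBβ: add FIRST(β)\{ε} to FOLLOW(B); if β nullable, add FOLLOW(A).
FOLLOW(B) = {$}


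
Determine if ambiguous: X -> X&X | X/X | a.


'a&a/a' has two parse trees (no precedence encoded between & and /)
Ambiguous


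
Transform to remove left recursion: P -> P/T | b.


Left-recursive alternatives: P/T; non-recursive: b
Introduce P': P -> bP', P' -> /TP' | ε


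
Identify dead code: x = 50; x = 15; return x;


first assignment to x is overwritten before any read
Dead: 'x = 50'


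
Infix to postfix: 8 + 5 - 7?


Left to right (same or higher precedence on left)
Postfix: 8 5 + 7 -


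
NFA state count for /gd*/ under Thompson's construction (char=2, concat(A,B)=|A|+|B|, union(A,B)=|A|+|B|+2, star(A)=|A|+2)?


Syntax tree has 2 char leaf(s), 0 union(s), 1 star(s)
chars contribute 2×2 = 4; each union adds +2; each star adds +2
Total: 4 + 0 + 2 = 6 states


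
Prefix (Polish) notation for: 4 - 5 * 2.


'*' binds tighter: tree is (- 4 (* 5 2))
Prefix: - 4 * 5 2


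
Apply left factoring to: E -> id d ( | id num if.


Common prefix: 'id'
Factored: E -> id E', E' -> d ( | num if


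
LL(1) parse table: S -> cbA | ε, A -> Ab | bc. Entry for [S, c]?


For [S, c]: 'c' ∈ FIRST(cbA)
Entry: S -> cbA


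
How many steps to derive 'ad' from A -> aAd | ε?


Derivation: A => aAd => ad
Steps: 2


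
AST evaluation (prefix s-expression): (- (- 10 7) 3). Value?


Evaluate inner: (- 10 7) = 3
Evaluate root: (- 3 3) = 0
Result: 0


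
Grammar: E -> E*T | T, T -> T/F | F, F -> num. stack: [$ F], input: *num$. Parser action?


'F' (not preceded by T/) is the handle for T -> F
Action: reduce (T -> F)


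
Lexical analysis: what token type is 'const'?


Pattern: reserved word
Type: KEYWORD


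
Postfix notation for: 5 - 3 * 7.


* has higher precedence, evaluate 3*7 first
Postfix: 5 3 7 * -


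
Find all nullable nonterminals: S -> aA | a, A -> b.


A nonterminal is nullable iff some alternative derives ε (directly, or every symbol in it is nullable)
Nullable: {}


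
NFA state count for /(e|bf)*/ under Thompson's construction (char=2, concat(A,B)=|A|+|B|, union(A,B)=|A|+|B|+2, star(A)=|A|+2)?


Syntax tree has 3 char leaf(s), 1 union(s), 1 star(s)
chars contribute 3×2 = 6; each union adds +2; each star adds +2
Total: 6 + 2 + 2 = 10 states


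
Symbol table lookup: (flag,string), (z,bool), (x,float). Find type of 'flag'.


Lookup 'flag' → type string


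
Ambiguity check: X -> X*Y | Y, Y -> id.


precedence layered via separate nonterminal Y: deterministic
Unambiguous


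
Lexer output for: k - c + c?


Scan left to right, longest-match per lexeme
Tokens: ID(k), OP(-), ID(c), OP(+), ID(c)


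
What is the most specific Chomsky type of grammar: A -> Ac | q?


Left-linear: every RHS is a terminal or one nonterminal followed by a terminal
Classification: Type 3 (Regular)


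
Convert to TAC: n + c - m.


Break into single-operator statements:
t1 = n + c
t2 = t1 - m


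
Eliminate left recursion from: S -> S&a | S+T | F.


Left-recursive alternatives: S&a, S+T; non-recursive: F
Introduce S': S -> FS', S' -> &aS' | +TS' | ε


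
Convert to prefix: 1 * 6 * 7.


left-to-right (same/higher precedence on left): tree is (* (* 1 6) 7)
Prefix: * * 1 6 7


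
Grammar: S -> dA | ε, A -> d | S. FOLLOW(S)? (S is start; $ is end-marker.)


$ ∈ FOLLOW(S). For each A -> αBβ: add FIRST(β)\{ε} to FOLLOW(B); if β nullable, add FOLLOW(A).
FOLLOW(S) = {$}


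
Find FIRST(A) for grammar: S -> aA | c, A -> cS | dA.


Per alternative of A: FIRST(cS) = {c}; FIRST(dA) = {d}
FIRST(A) = {c, d}


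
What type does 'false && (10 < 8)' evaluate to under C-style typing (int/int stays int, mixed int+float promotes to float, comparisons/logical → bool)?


Operand types: bool && bool
Rule: logical operators take bool operands and yield bool
Result type: bool


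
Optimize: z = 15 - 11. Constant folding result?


15 - 11 = 4 at compile time
Optimized: z = 4


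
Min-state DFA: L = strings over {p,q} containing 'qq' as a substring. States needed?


KMP-style automaton: 2 progress states + 1 absorbing accept = 3
Minimal DFA: 3 states


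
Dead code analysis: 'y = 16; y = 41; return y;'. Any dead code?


first assignment to y is overwritten before any read
Dead: 'y = 16'


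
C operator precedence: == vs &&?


'==' is equality (level 6); '&&' is logical AND (level 2)
Higher level binds tighter
'==' has higher precedence than '&&'


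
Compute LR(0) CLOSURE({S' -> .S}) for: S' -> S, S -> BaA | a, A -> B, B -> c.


Start: S' -> .S
For each item with dot before a nonterminal B, add B -> .γ for every B-production
Closure: [S' -> .S, S -> .BaA, S -> .a, B -> .c]


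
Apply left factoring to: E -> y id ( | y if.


Common prefix: 'y'
Factored: E -> y E', E' -> id ( | if


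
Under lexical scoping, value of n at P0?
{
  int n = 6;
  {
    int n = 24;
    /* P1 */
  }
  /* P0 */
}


n declared in the same block as P0
n = 6


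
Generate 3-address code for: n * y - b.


Break into single-operator statements:
t1 = n * y
t2 = t1 - b


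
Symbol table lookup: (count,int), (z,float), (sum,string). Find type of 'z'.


Lookup 'z' → type float


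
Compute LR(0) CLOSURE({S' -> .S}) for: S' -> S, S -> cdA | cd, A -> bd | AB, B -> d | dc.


Start: S' -> .S
For each item with dot before a nonterminal B, add B -> .γ for every B-production
Closure: [S' -> .S, S -> .cdA, S -> .cd]


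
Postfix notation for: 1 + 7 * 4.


* has higher precedence, evaluate 7*4 first
Postfix: 1 7 4 * +


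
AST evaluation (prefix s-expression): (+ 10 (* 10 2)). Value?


Evaluate inner: (* 10 2) = 20
Evaluate root: (+ 10 20) = 30
Result: 30


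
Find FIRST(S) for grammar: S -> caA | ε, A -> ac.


Per alternative of S: FIRST(caA) = {c}; FIRST(ε) = {ε}
FIRST(S) = {c, ε}


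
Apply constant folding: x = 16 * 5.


16 * 5 = 80 at compile time
Optimized: x = 80


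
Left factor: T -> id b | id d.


Common prefix: 'id'
Factored: T -> id T', T' -> b | d


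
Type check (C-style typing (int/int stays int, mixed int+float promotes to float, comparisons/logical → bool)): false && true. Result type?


Operand types: bool && bool
Rule: logical operators take bool operands and yield bool
Result type: bool


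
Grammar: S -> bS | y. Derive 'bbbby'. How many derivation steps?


Derivation: S => bS => bbS => bbbS => bbbbS => bbbby
Steps: 5


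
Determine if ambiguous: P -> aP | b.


right-linear, alternatives start with distinct terminals 'a' vs 'b': unique leftmost derivation
Unambiguous


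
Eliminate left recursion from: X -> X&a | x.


Left-recursive alternatives: X&a; non-recursive: x
Introduce X': X -> xX', X' -> &aX' | ε


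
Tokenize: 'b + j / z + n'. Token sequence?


Scan left to right, longest-match per lexeme
Tokens: ID(b), OP(+), ID(j), OP(/), ID(z), OP(+), ID(n)


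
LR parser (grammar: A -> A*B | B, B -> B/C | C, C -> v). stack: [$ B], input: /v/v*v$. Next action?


shift '/' to continue B -> B/C
Action: shift


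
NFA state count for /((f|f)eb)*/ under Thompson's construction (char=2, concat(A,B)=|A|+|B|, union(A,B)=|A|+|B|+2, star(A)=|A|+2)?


Syntax tree has 4 char leaf(s), 1 union(s), 1 star(s)
chars contribute 4×2 = 8; each union adds +2; each star adds +2
Total: 8 + 2 + 2 = 12 states


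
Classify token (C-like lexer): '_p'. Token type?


Pattern: letter/underscore followed by alphanumerics, not a keyword
Type: IDENTIFIER


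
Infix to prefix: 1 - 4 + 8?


left-to-right (same/higher precedence on left): tree is (+ (- 1 4) 8)
Prefix: + - 1 4 8


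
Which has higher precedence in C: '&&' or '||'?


'&&' is logical AND (level 2); '||' is logical OR (level 1)
Higher level binds tighter
'&&' has higher precedence than '||'


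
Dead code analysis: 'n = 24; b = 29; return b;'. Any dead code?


n is assigned but never read
Dead: 'n = 24'


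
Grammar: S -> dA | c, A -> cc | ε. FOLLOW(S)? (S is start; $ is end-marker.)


$ ∈ FOLLOW(S). For each A -> αBβ: add FIRST(β)\{ε} to FOLLOW(B); if β nullable, add FOLLOW(A).
FOLLOW(S) = {$}


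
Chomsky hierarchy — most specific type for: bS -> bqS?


LHS has context (more than one symbol) and |LHS| ≤ |RHS|
Classification: Type 1 (Context-Sensitive)


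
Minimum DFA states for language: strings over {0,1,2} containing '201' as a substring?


KMP-style automaton: 3 progress states + 1 absorbing accept = 4
Minimal DFA: 4 states


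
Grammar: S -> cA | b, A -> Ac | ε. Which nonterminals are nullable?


A nonterminal is nullable iff some alternative derives ε (directly, or every symbol in it is nullable)
Nullable: {A}


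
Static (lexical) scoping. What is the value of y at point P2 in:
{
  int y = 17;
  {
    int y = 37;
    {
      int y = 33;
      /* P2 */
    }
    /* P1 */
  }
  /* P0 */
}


y declared in the same block as P2
y = 33


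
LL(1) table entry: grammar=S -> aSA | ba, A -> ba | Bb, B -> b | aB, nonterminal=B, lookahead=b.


For [B, b]: 'b' ∈ FIRST(b)
Entry: B -> b


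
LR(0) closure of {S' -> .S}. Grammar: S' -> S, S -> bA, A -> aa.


Start: S' -> .S
For each item with dot before a nonterminal B, add B -> .γ for every B-production
Closure: [S' -> .S, S -> .bA]


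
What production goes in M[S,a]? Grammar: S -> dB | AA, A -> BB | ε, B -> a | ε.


For [S, a]: 'a' ∈ FIRST(AA)
Entry: S -> AA


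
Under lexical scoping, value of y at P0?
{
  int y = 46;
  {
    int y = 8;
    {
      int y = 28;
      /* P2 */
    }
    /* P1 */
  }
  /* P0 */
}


y declared in the same block as P0
y = 46


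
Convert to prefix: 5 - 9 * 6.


'*' binds tighter: tree is (- 5 (* 9 6))
Prefix: - 5 * 9 6


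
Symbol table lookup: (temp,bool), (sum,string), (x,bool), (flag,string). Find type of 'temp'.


Lookup 'temp' → type bool


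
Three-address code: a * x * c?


Break into single-operator statements:
t1 = a * x
t2 = t1 * c


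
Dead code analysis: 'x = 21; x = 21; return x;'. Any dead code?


first assignment to x is overwritten before any read
Dead: 'x = 21'


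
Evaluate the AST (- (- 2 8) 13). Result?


Evaluate inner: (- 2 8) = -6
Evaluate root: (- -6 13) = -19
Result: -19


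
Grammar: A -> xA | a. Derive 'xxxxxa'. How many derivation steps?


Derivation: A => xA => xxA => xxxA => xxxxA => xxxxxA => xxxxxa
Steps: 6


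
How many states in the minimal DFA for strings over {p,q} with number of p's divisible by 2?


Track (count of p) mod 2: states 0..1, accept at 0
Minimal DFA: 2 states


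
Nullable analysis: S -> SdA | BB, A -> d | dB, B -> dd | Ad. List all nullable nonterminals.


A nonterminal is nullable iff some alternative derives ε (directly, or every symbol in it is nullable)
Nullable: {}


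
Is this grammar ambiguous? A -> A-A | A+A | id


'id-id+id' has two parse trees (no precedence encoded between - and +)
Ambiguous


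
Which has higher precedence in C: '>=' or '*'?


'*' is multiplicative (level 10); '>=' is relational (level 7)
Higher level binds tighter
'*' has higher precedence than '>='


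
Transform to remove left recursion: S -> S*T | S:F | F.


Left-recursive alternatives: S*T, S:F; non-recursive: F
Introduce S': S -> FS', S' -> *TS' | :FS' | ε


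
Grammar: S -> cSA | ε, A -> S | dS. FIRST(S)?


Per alternative of S: FIRST(cSA) = {c}; FIRST(ε) = {ε}
FIRST(S) = {c, ε}


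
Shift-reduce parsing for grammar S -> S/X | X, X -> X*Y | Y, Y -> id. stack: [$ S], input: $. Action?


start symbol S on stack, input exhausted
Action: accept


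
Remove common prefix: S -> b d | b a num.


Common prefix: 'b'
Factored: S -> b S', S' -> d | a num


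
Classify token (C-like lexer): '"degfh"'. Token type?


Pattern: double-quoted sequence
Type: STRING_LITERAL


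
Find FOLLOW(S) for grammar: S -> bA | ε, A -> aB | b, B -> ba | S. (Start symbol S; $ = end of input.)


$ ∈ FOLLOW(S). For each A -> αBβ: add FIRST(β)\{ε} to FOLLOW(B); if β nullable, add FOLLOW(A).
FOLLOW(S) = {$}


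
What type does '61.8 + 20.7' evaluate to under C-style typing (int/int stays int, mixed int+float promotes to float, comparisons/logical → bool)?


Operand types: float + float
Rule: mixed int/float promotes to float; int/int stays int
Result type: float


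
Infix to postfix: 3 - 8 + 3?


Left to right (same or higher precedence on left)
Postfix: 3 8 - 3 +


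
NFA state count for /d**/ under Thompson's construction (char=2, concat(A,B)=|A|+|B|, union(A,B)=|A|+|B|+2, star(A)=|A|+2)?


Syntax tree has 1 char leaf(s), 0 union(s), 2 star(s)
chars contribute 1×2 = 2; each union adds +2; each star adds +2
Total: 2 + 0 + 4 = 6 states


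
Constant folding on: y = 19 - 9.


19 - 9 = 10 at compile time
Optimized: y = 10


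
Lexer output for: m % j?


Scan left to right, longest-match per lexeme
Tokens: ID(m), OP(%), ID(j)


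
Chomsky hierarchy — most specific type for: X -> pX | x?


Right-linear: every RHS is a terminal or a terminal followed by one nonterminal
Classification: Type 3 (Regular)


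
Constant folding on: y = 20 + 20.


20 + 20 = 40 at compile time
Optimized: y = 40


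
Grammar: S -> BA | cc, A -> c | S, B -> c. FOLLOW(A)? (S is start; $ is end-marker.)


$ ∈ FOLLOW(S). For each A -> αBβ: add FIRST(β)\{ε} to FOLLOW(B); if β nullable, add FOLLOW(A).
FOLLOW(A) = {$}


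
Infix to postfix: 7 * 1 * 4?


Left to right (same or higher precedence on left)
Postfix: 7 1 * 4 *


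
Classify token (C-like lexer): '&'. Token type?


Pattern: operator symbol
Type: OPERATOR


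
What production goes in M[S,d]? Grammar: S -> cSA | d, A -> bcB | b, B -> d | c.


For [S, d]: 'd' ∈ FIRST(d)
Entry: S -> d


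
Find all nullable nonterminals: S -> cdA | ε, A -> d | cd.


A nonterminal is nullable iff some alternative derives ε (directly, or every symbol in it is nullable)
Nullable: {S}


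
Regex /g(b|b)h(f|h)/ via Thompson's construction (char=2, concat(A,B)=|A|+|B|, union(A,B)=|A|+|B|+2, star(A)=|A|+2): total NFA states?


Syntax tree has 6 char leaf(s), 2 union(s), 0 star(s)
chars contribute 6×2 = 12; each union adds +2; each star adds +2
Total: 12 + 4 + 0 = 16 states


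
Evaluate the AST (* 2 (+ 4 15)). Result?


Evaluate inner: (+ 4 15) = 19
Evaluate root: (* 2 19) = 38
Result: 38


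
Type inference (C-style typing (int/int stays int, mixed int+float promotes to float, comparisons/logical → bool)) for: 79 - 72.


Operand types: int - int
Rule: mixed int/float promotes to float; int/int stays int
Result type: int


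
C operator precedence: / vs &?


'/' is multiplicative (level 10); '&' is bitwise AND (level 5)
Higher level binds tighter
'/' has higher precedence than '&'


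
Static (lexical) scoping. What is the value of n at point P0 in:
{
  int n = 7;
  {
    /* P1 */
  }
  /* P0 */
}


n declared in the same block as P0
n = 7


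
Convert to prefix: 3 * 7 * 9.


left-to-right (same/higher precedence on left): tree is (* (* 3 7) 9)
Prefix: * * 3 7 9


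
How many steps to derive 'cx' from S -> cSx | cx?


Derivation: S => cx
Steps: 1


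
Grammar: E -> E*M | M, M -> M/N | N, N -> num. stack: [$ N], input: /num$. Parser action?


'N' (not preceded by M/) is the handle for M -> N
Action: reduce (M -> N)


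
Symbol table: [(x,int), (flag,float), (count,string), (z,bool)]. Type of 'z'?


Lookup 'z' → type bool


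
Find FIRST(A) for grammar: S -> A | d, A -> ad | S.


Per alternative of A: FIRST(ad) = {a}; FIRST(S) = {a, d}
FIRST(A) = {a, d}


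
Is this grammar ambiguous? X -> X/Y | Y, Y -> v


precedence layered via separate nonterminal Y: deterministic
Unambiguous


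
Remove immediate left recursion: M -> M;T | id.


Left-recursive alternatives: M;T; non-recursive: id
Introduce M': M -> idM', M' -> ;TM' | ε


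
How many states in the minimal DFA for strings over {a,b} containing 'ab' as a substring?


KMP-style automaton: 2 progress states + 1 absorbing accept = 3
Minimal DFA: 3 states


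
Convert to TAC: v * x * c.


Break into single-operator statements:
t1 = v * x
t2 = t1 * c


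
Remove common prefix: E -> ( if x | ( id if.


Common prefix: '('
Factored: E -> ( E', E' -> if x | id if


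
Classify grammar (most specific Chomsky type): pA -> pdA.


LHS has context (more than one symbol) and |LHS| ≤ |RHS|
Classification: Type 1 (Context-Sensitive)


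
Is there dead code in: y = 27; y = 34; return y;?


first assignment to y is overwritten before any read
Dead: 'y = 27'


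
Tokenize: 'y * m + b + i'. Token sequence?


Scan left to right, longest-match per lexeme
Tokens: ID(y), OP(*), ID(m), OP(+), ID(b), OP(+), ID(i)


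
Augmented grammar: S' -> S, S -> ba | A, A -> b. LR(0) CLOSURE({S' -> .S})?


Start: S' -> .S
For each item with dot before a nonterminal B, add B -> .γ for every B-production
Closure: [S' -> .S, S -> .ba, S -> .A, A -> .b]


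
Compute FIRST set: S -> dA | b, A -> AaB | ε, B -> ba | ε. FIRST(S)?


Per alternative of S: FIRST(dA) = {d}; FIRST(b) = {b}
FIRST(S) = {b, d}


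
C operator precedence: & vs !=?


'!=' is equality (level 6); '&' is bitwise AND (level 5)
Higher level binds tighter
'!=' has higher precedence than '&'


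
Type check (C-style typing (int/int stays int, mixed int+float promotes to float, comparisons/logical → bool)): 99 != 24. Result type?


Operand types: int != int
Rule: comparison yields bool
Result type: bool


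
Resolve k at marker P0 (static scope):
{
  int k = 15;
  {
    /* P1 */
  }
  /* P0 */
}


k declared in the same block as P0
k = 15


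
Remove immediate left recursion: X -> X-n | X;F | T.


Left-recursive alternatives: X-n, X;F; non-recursive: T
Introduce X': X -> TX', X' -> -nX' | ;FX' | ε


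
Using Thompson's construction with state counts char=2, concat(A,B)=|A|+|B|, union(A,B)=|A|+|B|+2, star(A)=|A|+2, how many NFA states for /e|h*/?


Syntax tree has 2 char leaf(s), 1 union(s), 1 star(s)
chars contribute 2×2 = 4; each union adds +2; each star adds +2
Total: 4 + 2 + 2 = 8 states


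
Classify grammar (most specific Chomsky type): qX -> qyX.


LHS has context (more than one symbol) and |LHS| ≤ |RHS|
Classification: Type 1 (Context-Sensitive)


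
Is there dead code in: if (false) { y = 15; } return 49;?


condition is constant false, so the whole block is unreachable
Dead: 'if (false) { y = 15; }'


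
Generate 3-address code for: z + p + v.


Break into single-operator statements:
t1 = z + p
t2 = t1 + v


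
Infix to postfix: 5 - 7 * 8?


* has higher precedence, evaluate 7*8 first
Postfix: 5 7 8 * -


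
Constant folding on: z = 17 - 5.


17 - 5 = 12 at compile time
Optimized: z = 12


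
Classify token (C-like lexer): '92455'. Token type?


Pattern: digits only
Type: INTEGER_LITERAL


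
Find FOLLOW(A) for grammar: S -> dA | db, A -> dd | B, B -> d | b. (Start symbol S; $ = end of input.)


$ ∈ FOLLOW(S). For each A -> αBβ: add FIRST(β)\{ε} to FOLLOW(B); if β nullable, add FOLLOW(A).
FOLLOW(A) = {$}


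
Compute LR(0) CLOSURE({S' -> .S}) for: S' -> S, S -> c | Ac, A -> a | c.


Start: S' -> .S
For each item with dot before a nonterminal B, add B -> .γ for every B-production
Closure: [S' -> .S, S -> .c, S -> .Ac, A -> .a, A -> .c]


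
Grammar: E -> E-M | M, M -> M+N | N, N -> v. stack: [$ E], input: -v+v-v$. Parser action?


shift '-' to continue E -> E-M
Action: shift


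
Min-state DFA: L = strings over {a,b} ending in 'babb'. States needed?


Track the longest suffix of input matching a prefix of 'babb': 5 classes (prefixes of length 0..4)
Minimal DFA: 5 states
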